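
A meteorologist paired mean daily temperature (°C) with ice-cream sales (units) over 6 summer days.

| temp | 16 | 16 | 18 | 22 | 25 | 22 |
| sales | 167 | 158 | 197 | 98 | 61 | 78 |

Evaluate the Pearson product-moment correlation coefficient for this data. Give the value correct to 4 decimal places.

-0.8943

n = 6, Σx = 119, Σy = 759, Σx² = 2429, Σy² = 111071, Σxy = 14143
nΣxy − ΣxΣy = 84858 − 90321 = -5463
nΣx² − (Σx)² = 14574 − 14161 = 413; nΣy² − (Σy)² = 666426 − 576081 = 90345
r = -5463 / √(413 × 90345) = -5463 / 6108.3946 ≈ -0.8943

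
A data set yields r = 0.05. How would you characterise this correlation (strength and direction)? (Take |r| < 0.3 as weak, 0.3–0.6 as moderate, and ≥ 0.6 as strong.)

r = 0.05 > 0 so the relationship is positive.
|r| = 0.05, which falls in the weak range.

weak positive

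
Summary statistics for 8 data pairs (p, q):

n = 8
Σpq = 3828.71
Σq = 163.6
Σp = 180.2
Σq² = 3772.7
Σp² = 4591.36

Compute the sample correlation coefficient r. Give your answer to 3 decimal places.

r = (nΣpq − ΣpΣq) / √[(nΣp² − (Σp)²)(nΣq² − (Σq)²)]
Numerator: 8×3828.71 − 180.2×163.6 = 1148.96
Denominator: √[(36730.88 − 32472.04)(30181.6 − 26764.96)] = √[4258.84 × 3416.64] = 3814.5672
r = 1148.96 / 3814.5672 ≈ 0.301

0.301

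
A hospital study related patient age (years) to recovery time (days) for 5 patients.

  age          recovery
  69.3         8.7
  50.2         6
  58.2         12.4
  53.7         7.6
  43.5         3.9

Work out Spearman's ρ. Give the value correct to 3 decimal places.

0.900

Rank age: 5, 2, 4, 3, 1
Rank recovery: 4, 2, 5, 3, 1
d = rank(age) − rank(recovery): 1, 0, -1, 0, 0; Σd² = 2
ρ = 1 − 6Σd² / [n(n²−1)] = 1 − 6×2 / (5×24) = 1 − 12/120 ≈ 0.900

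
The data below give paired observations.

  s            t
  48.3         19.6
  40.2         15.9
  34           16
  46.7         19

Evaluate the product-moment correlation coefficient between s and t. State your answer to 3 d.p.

0.914

n = 4, Σs = 169.2, Σt = 70.5, Σs² = 7285.82, Σt² = 1253.97, Σst = 3017.16
nΣst − ΣsΣt = 12068.64 − 11928.6 = 140.04
nΣs² − (Σs)² = 29143.28 − 28628.64 = 514.64; nΣt² − (Σt)² = 5015.88 − 4970.25 = 45.63
r = 140.04 / √(514.64 × 45.63) = 140.04 / 153.2417 ≈ 0.914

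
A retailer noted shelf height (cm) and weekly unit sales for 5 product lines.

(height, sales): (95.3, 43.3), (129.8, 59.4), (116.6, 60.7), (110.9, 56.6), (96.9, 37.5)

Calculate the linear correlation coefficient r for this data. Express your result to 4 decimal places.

n = 5, Σx = 549.5, Σy = 257.5, Σx² = 61214.11, Σy² = 13697.55, Σxy = 28824.92
nΣxy − ΣxΣy = 144124.6 − 141496.25 = 2628.35
nΣx² − (Σx)² = 306070.55 − 301950.25 = 4120.3; nΣy² − (Σy)² = 68487.75 − 66306.25 = 2181.5
r = 2628.35 / √(4120.3 × 2181.5) = 2628.35 / 2998.0718 ≈ 0.8767

0.8767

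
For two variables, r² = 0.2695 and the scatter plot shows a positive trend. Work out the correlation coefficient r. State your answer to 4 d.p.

|r| = √0.2695 = 0.5191
The association is positive, so r = 0.5191.

0.5191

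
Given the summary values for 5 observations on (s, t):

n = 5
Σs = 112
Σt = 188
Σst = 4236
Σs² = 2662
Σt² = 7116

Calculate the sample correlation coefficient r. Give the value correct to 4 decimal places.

r = (nΣst − ΣsΣt) / √[(nΣs² − (Σs)²)(nΣt² − (Σt)²)]
Numerator: 5×4236 − 112×188 = 124
Denominator: √[(13310 − 12544)(35580 − 35344)] = √[766 × 236] = 425.1776
r = 124 / 425.1776 ≈ 0.2916

0.2916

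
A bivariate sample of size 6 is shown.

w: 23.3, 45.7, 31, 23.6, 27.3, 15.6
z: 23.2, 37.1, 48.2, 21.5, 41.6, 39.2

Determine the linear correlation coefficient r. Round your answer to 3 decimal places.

0.251

n = 6, Σw = 166.5, Σz = 210.8, Σw² = 5137.99, Σz² = 7967.34, Σwz = 5984.83
nΣwz − ΣwΣz = 35908.98 − 35098.2 = 810.78
nΣw² − (Σw)² = 30827.94 − 27722.25 = 3105.69; nΣz² − (Σz)² = 47804.04 − 44436.64 = 3367.4
r = 810.78 / √(3105.69 × 3367.4) = 810.78 / 3233.8987 ≈ 0.251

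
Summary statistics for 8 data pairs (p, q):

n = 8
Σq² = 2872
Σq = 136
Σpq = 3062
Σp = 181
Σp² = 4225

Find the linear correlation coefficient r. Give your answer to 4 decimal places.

r = (nΣpq − ΣpΣq) / √[(nΣp² − (Σp)²)(nΣq² − (Σq)²)]
Numerator: 8×3062 − 181×136 = -120
Denominator: √[(33800 − 32761)(22976 − 18496)] = √[1039 × 4480] = 2157.4800
r = -120 / 2157.4800 ≈ -0.0556

-0.0556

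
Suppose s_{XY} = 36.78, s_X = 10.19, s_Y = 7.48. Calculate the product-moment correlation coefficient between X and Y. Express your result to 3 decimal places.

0.483

r = Cov(X,Y) / (s_X · s_Y) = 36.78 / (10.19 × 7.48)
  = 36.78 / 76.2212 ≈ 0.483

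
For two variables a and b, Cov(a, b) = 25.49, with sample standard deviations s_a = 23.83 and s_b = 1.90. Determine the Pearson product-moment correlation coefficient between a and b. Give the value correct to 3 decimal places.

r = Cov(a,b) / (s_a · s_b) = 25.49 / (23.83 × 1.90)
  = 25.49 / 45.2770 ≈ 0.563

0.563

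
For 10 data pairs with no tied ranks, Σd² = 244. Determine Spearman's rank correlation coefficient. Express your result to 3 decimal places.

-0.479

ρ = 1 − 6Σd² / [n(n²−1)] = 1 − 6×244 / (10×99)
  = 1 − 1464/990 = 1 − 1.4788 ≈ -0.479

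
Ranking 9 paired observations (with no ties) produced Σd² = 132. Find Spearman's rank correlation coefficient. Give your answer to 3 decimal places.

-0.100

ρ = 1 − 6Σd² / [n(n²−1)] = 1 − 6×132 / (9×80)
  = 1 − 792/720 = 1 − 1.1000 ≈ -0.100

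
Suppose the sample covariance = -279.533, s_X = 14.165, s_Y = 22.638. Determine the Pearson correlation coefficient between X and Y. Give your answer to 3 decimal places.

-0.872

r = Cov(X,Y) / (s_X · s_Y) = -279.533 / (14.165 × 22.638)
  = -279.533 / 320.6673 ≈ -0.872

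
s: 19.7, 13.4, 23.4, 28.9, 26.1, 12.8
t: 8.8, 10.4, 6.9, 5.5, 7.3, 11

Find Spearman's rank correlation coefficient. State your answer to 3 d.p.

-0.943

Rank s: 3, 2, 4, 6, 5, 1
Rank t: 4, 5, 2, 1, 3, 6
d = rank(s) − rank(t): -1, -3, 2, 5, 2, -5; Σd² = 68
ρ = 1 − 6Σd² / [n(n²−1)] = 1 − 6×68 / (6×35) = 1 − 408/210 ≈ -0.943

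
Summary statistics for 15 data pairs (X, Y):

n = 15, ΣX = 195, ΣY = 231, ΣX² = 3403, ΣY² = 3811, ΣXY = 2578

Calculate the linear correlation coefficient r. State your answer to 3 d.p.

-0.906

r = (nΣXY − ΣXΣY) / √[(nΣX² − (ΣX)²)(nΣY² − (ΣY)²)]
Numerator: 15×2578 − 195×231 = -6375
Denominator: √[(51045 − 38025)(57165 − 53361)] = √[13020 × 3804] = 7037.6189
r = -6375 / 7037.6189 ≈ -0.906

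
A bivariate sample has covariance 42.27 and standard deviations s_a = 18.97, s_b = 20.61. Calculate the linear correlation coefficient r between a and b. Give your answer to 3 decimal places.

0.108

r = Cov(a,b) / (s_a · s_b) = 42.27 / (18.97 × 20.61)
  = 42.27 / 390.9717 ≈ 0.108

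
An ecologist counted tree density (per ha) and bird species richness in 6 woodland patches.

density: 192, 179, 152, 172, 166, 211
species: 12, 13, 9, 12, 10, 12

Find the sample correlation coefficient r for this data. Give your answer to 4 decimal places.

n = 6, Σx = 1072, Σy = 68, Σx² = 193670, Σy² = 782, Σxy = 12255
nΣxy − ΣxΣy = 73530 − 72896 = 634
nΣx² − (Σx)² = 1162020 − 1149184 = 12836; nΣy² − (Σy)² = 4692 − 4624 = 68
r = 634 / √(12836 × 68) = 634 / 934.2633 ≈ 0.6786

0.6786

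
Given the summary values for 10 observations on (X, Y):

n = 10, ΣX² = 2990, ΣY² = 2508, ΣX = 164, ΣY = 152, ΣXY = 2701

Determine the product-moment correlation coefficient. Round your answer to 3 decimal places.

0.855

r = (nΣXY − ΣXΣY) / √[(nΣX² − (ΣX)²)(nΣY² − (ΣY)²)]
Numerator: 10×2701 − 164×152 = 2082
Denominator: √[(29900 − 26896)(25080 − 23104)] = √[3004 × 1976] = 2436.3711
r = 2082 / 2436.3711 ≈ 0.855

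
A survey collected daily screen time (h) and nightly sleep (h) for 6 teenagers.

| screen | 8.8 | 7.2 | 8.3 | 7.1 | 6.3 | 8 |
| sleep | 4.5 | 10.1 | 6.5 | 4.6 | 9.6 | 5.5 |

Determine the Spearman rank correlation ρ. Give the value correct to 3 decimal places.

-0.486

Rank screen: 6, 3, 5, 2, 1, 4
Rank sleep: 1, 6, 4, 2, 5, 3
d = rank(screen) − rank(sleep): 5, -3, 1, 0, -4, 1; Σd² = 52
ρ = 1 − 6Σd² / [n(n²−1)] = 1 − 6×52 / (6×35) = 1 − 312/210 ≈ -0.486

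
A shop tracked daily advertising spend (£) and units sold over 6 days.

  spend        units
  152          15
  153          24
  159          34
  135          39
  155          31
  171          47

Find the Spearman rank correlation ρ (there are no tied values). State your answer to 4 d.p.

0.4286

Rank spend: 2, 3, 5, 1, 4, 6
Rank units: 1, 2, 4, 5, 3, 6
d = rank(spend) − rank(units): 1, 1, 1, -4, 1, 0; Σd² = 20
ρ = 1 − 6Σd² / [n(n²−1)] = 1 − 6×20 / (6×35) = 1 − 120/210 ≈ 0.4286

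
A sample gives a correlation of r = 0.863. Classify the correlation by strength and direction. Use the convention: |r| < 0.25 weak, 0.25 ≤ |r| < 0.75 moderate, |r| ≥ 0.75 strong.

strong positive

r = 0.863 > 0 so the relationship is positive.
|r| = 0.863, which falls in the strong range.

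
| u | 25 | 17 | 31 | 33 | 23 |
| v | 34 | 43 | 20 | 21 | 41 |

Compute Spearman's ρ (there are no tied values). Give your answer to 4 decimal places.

-0.9000

Rank u: 3, 1, 4, 5, 2
Rank v: 3, 5, 1, 2, 4
d = rank(u) − rank(v): 0, -4, 3, 3, -2; Σd² = 38
ρ = 1 − 6Σd² / [n(n²−1)] = 1 − 6×38 / (5×24) = 1 − 228/120 ≈ -0.9000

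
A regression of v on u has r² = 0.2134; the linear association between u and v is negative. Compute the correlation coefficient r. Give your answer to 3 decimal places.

|r| = √0.2134 = 0.462
The association is negative, so r = −0.462.

-0.462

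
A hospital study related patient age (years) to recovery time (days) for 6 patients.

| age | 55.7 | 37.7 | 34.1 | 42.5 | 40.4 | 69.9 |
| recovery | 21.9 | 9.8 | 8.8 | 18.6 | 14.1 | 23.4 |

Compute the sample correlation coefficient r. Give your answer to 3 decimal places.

0.892

n = 6, Σx = 280.3, Σy = 96.6, Σx² = 14011.01, Σy² = 1745.42, Σxy = 4885.17
nΣxy − ΣxΣy = 29311.02 − 27076.98 = 2234.04
nΣx² − (Σx)² = 84066.06 − 78568.09 = 5497.97; nΣy² − (Σy)² = 10472.52 − 9331.56 = 1140.96
r = 2234.04 / √(5497.97 × 1140.96) = 2234.04 / 2504.5886 ≈ 0.892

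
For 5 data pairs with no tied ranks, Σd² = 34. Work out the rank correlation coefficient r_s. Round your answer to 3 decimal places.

-0.700

ρ = 1 − 6Σd² / [n(n²−1)] = 1 − 6×34 / (5×24)
  = 1 − 204/120 = 1 − 1.7000 ≈ -0.700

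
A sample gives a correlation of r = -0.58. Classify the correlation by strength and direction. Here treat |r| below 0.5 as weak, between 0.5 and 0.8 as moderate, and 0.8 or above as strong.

moderate negative

r = -0.58 < 0 so the relationship is negative.
|r| = 0.58, which falls in the moderate range.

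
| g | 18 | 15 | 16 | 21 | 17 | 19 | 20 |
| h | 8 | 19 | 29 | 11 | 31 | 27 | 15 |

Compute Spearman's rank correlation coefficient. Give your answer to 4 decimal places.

-0.5000

Rank g: 4, 1, 2, 7, 3, 5, 6
Rank h: 1, 4, 6, 2, 7, 5, 3
d = rank(g) − rank(h): 3, -3, -4, 5, -4, 0, 3; Σd² = 84
ρ = 1 − 6Σd² / [n(n²−1)] = 1 − 6×84 / (7×48) = 1 − 504/336 ≈ -0.5000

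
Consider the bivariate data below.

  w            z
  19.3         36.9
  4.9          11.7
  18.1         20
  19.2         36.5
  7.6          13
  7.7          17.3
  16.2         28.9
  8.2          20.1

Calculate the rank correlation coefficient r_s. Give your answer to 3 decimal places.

0.929

Rank w: 8, 1, 6, 7, 2, 3, 5, 4
Rank z: 8, 1, 4, 7, 2, 3, 6, 5
d = rank(w) − rank(z): 0, 0, 2, 0, 0, 0, -1, -1; Σd² = 6
ρ = 1 − 6Σd² / [n(n²−1)] = 1 − 6×6 / (8×63) = 1 − 36/504 ≈ 0.929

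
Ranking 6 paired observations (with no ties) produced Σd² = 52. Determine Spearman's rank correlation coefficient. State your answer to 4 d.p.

-0.4857

ρ = 1 − 6Σd² / [n(n²−1)] = 1 − 6×52 / (6×35)
  = 1 − 312/210 = 1 − 1.48571 ≈ -0.4857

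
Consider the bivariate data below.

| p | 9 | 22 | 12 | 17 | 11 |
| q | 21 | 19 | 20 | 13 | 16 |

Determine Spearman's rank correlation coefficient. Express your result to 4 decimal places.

-0.5000

Rank p: 1, 5, 3, 4, 2
Rank q: 5, 3, 4, 1, 2
d = rank(p) − rank(q): -4, 2, -1, 3, 0; Σd² = 30
ρ = 1 − 6Σd² / [n(n²−1)] = 1 − 6×30 / (5×24) = 1 − 180/120 ≈ -0.5000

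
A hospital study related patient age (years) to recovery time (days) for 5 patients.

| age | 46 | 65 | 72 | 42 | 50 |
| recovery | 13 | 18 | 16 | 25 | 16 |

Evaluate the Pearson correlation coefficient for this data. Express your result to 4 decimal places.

n = 5, Σx = 275, Σy = 88, Σx² = 15789, Σy² = 1630, Σxy = 4770
nΣxy − ΣxΣy = 23850 − 24200 = -350
nΣx² − (Σx)² = 78945 − 75625 = 3320; nΣy² − (Σy)² = 8150 − 7744 = 406
r = -350 / √(3320 × 406) = -350 / 1160.9996 ≈ -0.3015

-0.3015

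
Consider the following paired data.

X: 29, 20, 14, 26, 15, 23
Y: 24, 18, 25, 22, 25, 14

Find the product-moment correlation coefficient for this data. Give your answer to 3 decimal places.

-0.258

n = 6, ΣX = 127, ΣY = 128, ΣX² = 2867, ΣY² = 2830, ΣXY = 2675
nΣXY − ΣXΣY = 16050 − 16256 = -206
nΣX² − (ΣX)² = 17202 − 16129 = 1073; nΣY² − (ΣY)² = 16980 − 16384 = 596
r = -206 / √(1073 × 596) = -206 / 799.6924 ≈ -0.258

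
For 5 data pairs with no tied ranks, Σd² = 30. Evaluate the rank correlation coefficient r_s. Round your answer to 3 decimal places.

ρ = 1 − 6Σd² / [n(n²−1)] = 1 − 6×30 / (5×24)
  = 1 − 180/120 = 1 − 1.5000 ≈ -0.500

-0.500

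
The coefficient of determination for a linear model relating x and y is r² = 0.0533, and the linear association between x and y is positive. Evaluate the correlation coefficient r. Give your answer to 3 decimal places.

|r| = √0.0533 = 0.231
The association is positive, so r = 0.231.

0.231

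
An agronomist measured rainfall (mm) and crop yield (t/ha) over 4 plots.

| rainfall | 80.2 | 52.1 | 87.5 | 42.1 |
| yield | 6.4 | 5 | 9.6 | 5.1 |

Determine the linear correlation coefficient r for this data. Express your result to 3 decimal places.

n = 4, Σx = 261.9, Σy = 26.1, Σx² = 18575.11, Σy² = 184.13, Σxy = 1828.49
nΣxy − ΣxΣy = 7313.96 − 6835.59 = 478.37
nΣx² − (Σx)² = 74300.44 − 68591.61 = 5708.83; nΣy² − (Σy)² = 736.52 − 681.21 = 55.31
r = 478.37 / √(5708.83 × 55.31) = 478.37 / 561.9212 ≈ 0.851

0.851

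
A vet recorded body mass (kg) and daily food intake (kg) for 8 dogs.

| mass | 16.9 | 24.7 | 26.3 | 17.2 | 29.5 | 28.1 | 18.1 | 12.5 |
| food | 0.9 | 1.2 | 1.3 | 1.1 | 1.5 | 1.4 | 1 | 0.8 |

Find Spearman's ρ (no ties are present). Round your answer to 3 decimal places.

0.976

Rank mass: 2, 5, 6, 3, 8, 7, 4, 1
Rank food: 2, 5, 6, 4, 8, 7, 3, 1
d = rank(mass) − rank(food): 0, 0, 0, -1, 0, 0, 1, 0; Σd² = 2
ρ = 1 − 6Σd² / [n(n²−1)] = 1 − 6×2 / (8×63) = 1 − 12/504 ≈ 0.976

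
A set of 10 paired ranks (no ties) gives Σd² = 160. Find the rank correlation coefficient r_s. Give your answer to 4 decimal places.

0.0303

ρ = 1 − 6Σd² / [n(n²−1)] = 1 − 6×160 / (10×99)
  = 1 − 960/990 = 1 − 0.96970 ≈ 0.0303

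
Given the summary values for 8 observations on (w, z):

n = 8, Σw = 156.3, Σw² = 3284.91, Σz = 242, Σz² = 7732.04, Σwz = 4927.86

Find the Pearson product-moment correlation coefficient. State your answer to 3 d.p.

r = (nΣwz − ΣwΣz) / √[(nΣw² − (Σw)²)(nΣz² − (Σz)²)]
Numerator: 8×4927.86 − 156.3×242 = 1598.28
Denominator: √[(26279.28 − 24429.69)(61856.32 − 58564)] = √[1849.59 × 3292.32] = 2467.6795
r = 1598.28 / 2467.6795 ≈ 0.648

0.648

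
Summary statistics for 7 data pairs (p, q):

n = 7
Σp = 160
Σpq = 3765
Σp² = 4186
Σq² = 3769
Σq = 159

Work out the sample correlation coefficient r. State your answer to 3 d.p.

r = (nΣpq − ΣpΣq) / √[(nΣp² − (Σp)²)(nΣq² − (Σq)²)]
Numerator: 7×3765 − 160×159 = 915
Denominator: √[(29302 − 25600)(26383 − 25281)] = √[3702 × 1102] = 2019.8030
r = 915 / 2019.8030 ≈ 0.453

0.453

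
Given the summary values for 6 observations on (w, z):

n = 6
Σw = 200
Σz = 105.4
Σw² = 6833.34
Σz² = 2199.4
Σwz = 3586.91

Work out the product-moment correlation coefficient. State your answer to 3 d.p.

r = (nΣwz − ΣwΣz) / √[(nΣw² − (Σw)²)(nΣz² − (Σz)²)]
Numerator: 6×3586.91 − 200×105.4 = 441.46
Denominator: √[(41000.04 − 40000)(13196.4 − 11109.16)] = √[1000.04 × 2087.24] = 1444.7572
r = 441.46 / 1444.7572 ≈ 0.306

0.306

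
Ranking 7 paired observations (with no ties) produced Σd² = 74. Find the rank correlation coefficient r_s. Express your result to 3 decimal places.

-0.321

ρ = 1 − 6Σd² / [n(n²−1)] = 1 − 6×74 / (7×48)
  = 1 − 444/336 = 1 − 1.3214 ≈ -0.321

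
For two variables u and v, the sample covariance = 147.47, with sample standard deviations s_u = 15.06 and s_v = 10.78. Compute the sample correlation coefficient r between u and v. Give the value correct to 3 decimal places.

0.908

r = Cov(u,v) / (s_u · s_v) = 147.47 / (15.06 × 10.78)
  = 147.47 / 162.3468 ≈ 0.908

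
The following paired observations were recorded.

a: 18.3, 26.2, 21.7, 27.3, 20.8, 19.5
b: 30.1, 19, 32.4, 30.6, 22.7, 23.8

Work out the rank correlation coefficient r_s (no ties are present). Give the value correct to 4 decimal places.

Rank a: 1, 5, 4, 6, 3, 2
Rank b: 4, 1, 6, 5, 2, 3
d = rank(a) − rank(b): -3, 4, -2, 1, 1, -1; Σd² = 32
ρ = 1 − 6Σd² / [n(n²−1)] = 1 − 6×32 / (6×35) = 1 − 192/210 ≈ 0.0857

0.0857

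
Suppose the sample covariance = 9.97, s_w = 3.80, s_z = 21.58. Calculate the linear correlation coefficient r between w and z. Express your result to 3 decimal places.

0.122

r = Cov(w,z) / (s_w · s_z) = 9.97 / (3.80 × 21.58)
  = 9.97 / 82.0040 ≈ 0.122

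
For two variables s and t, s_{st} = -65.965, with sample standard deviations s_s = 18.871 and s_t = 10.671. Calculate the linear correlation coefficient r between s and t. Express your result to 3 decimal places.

-0.328

r = Cov(s,t) / (s_s · s_t) = -65.965 / (18.871 × 10.671)
  = -65.965 / 201.3724 ≈ -0.328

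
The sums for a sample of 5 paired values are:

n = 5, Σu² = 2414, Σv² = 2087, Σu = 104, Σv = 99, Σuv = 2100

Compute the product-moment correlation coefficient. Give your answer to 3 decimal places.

0.229

r = (nΣuv − ΣuΣv) / √[(nΣu² − (Σu)²)(nΣv² − (Σv)²)]
Numerator: 5×2100 − 104×99 = 204
Denominator: √[(12070 − 10816)(10435 − 9801)] = √[1254 × 634] = 891.6479
r = 204 / 891.6479 ≈ 0.229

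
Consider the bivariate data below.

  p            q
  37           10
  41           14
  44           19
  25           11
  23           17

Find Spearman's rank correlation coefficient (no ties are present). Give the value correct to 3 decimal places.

Rank p: 3, 4, 5, 2, 1
Rank q: 1, 3, 5, 2, 4
d = rank(p) − rank(q): 2, 1, 0, 0, -3; Σd² = 14
ρ = 1 − 6Σd² / [n(n²−1)] = 1 − 6×14 / (5×24) = 1 − 84/120 ≈ 0.300

0.300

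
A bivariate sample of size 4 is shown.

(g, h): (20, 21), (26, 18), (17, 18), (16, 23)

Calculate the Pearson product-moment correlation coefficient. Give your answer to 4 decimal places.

n = 4, Σg = 79, Σh = 80, Σg² = 1621, Σh² = 1618, Σgh = 1562
nΣgh − ΣgΣh = 6248 − 6320 = -72
nΣg² − (Σg)² = 6484 − 6241 = 243; nΣh² − (Σh)² = 6472 − 6400 = 72
r = -72 / √(243 × 72) = -72 / 132.2724 ≈ -0.5443

-0.5443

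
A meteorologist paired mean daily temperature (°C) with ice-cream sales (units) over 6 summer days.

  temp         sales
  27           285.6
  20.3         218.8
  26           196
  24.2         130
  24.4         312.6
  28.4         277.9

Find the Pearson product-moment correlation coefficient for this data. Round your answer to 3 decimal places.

0.335

n = 6, Σx = 150.3, Σy = 1420.9, Σx² = 3804.65, Σy² = 359703.97, Σxy = 35914.64
nΣxy − ΣxΣy = 215487.84 − 213561.27 = 1926.57
nΣx² − (Σx)² = 22827.9 − 22590.09 = 237.81; nΣy² − (Σy)² = 2158223.82 − 2018956.81 = 139267.01
r = 1926.57 / √(237.81 × 139267.01) = 1926.57 / 5754.9186 ≈ 0.335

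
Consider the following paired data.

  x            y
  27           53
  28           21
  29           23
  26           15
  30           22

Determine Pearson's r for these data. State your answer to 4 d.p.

-0.1690

n = 5, Σx = 140, Σy = 134, Σx² = 3930, Σy² = 4488, Σxy = 3736
nΣxy − ΣxΣy = 18680 − 18760 = -80
nΣx² − (Σx)² = 19650 − 19600 = 50; nΣy² − (Σy)² = 22440 − 17956 = 4484
r = -80 / √(50 × 4484) = -80 / 473.4976 ≈ -0.1690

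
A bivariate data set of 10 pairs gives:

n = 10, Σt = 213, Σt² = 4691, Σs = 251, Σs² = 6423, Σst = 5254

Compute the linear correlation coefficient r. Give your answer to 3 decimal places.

-0.671

r = (nΣst − ΣsΣt) / √[(nΣs² − (Σs)²)(nΣt² − (Σt)²)]
Numerator: 10×5254 − 251×213 = -923
Denominator: √[(64230 − 63001)(46910 − 45369)] = √[1229 × 1541] = 1376.1864
r = -923 / 1376.1864 ≈ -0.671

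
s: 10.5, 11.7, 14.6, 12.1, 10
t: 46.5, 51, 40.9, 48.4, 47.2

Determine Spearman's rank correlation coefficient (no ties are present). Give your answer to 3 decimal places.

-0.200

Rank s: 2, 3, 5, 4, 1
Rank t: 2, 5, 1, 4, 3
d = rank(s) − rank(t): 0, -2, 4, 0, -2; Σd² = 24
ρ = 1 − 6Σd² / [n(n²−1)] = 1 − 6×24 / (5×24) = 1 − 144/120 ≈ -0.200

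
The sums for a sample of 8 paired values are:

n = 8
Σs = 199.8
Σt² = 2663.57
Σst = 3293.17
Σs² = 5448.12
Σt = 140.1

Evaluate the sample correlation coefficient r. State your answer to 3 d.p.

r = (nΣst − ΣsΣt) / √[(nΣs² − (Σs)²)(nΣt² − (Σt)²)]
Numerator: 8×3293.17 − 199.8×140.1 = -1646.62
Denominator: √[(43584.96 − 39920.04)(21308.56 − 19628.01)] = √[3664.92 × 1680.55] = 2481.7496
r = -1646.62 / 2481.7496 ≈ -0.663

-0.663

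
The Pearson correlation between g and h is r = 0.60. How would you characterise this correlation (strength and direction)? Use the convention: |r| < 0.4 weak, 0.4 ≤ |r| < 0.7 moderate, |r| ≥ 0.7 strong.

r = 0.60 > 0 so the relationship is positive.
|r| = 0.60, which falls in the moderate range.

moderate positive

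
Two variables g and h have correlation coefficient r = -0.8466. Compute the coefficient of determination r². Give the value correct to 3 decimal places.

0.717

r² = (-0.8466)² = 0.717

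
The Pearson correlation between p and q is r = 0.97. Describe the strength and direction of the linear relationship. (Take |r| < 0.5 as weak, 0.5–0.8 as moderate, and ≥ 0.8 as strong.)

r = 0.97 > 0 so the relationship is positive.
|r| = 0.97, which falls in the strong range.

strong positive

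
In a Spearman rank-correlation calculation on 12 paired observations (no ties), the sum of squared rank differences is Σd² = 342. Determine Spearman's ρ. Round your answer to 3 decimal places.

ρ = 1 − 6Σd² / [n(n²−1)] = 1 − 6×342 / (12×143)
  = 1 − 2052/1716 = 1 − 1.1958 ≈ -0.196

-0.196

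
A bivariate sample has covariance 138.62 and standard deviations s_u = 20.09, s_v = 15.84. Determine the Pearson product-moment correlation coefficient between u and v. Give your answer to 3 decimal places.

0.436

r = Cov(u,v) / (s_u · s_v) = 138.62 / (20.09 × 15.84)
  = 138.62 / 318.2256 ≈ 0.436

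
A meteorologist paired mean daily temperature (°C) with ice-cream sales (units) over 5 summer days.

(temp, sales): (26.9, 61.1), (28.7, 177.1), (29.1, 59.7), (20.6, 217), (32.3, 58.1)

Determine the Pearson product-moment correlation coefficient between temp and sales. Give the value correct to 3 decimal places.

n = 5, Σx = 137.6, Σy = 573, Σx² = 3861.76, Σy² = 89126.32, Σxy = 14810.46
nΣxy − ΣxΣy = 74052.3 − 78844.8 = -4792.5
nΣx² − (Σx)² = 19308.8 − 18933.76 = 375.04; nΣy² − (Σy)² = 445631.6 − 328329 = 117302.6
r = -4792.5 / √(375.04 × 117302.6) = -4792.5 / 6632.7345 ≈ -0.723

-0.723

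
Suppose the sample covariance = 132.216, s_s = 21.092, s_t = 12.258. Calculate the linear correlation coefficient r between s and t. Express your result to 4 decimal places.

r = Cov(s,t) / (s_s · s_t) = 132.216 / (21.092 × 12.258)
  = 132.216 / 258.5457 ≈ 0.5114

0.5114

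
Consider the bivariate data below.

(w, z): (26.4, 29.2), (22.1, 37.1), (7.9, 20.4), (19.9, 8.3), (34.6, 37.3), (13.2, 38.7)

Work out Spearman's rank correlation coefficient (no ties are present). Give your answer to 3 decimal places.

0.257

Rank w: 5, 4, 1, 3, 6, 2
Rank z: 3, 4, 2, 1, 5, 6
d = rank(w) − rank(z): 2, 0, -1, 2, 1, -4; Σd² = 26
ρ = 1 − 6Σd² / [n(n²−1)] = 1 − 6×26 / (6×35) = 1 − 156/210 ≈ 0.257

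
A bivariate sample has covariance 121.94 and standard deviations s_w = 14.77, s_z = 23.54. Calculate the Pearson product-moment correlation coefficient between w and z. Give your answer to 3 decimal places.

0.351

r = Cov(w,z) / (s_w · s_z) = 121.94 / (14.77 × 23.54)
  = 121.94 / 347.6858 ≈ 0.351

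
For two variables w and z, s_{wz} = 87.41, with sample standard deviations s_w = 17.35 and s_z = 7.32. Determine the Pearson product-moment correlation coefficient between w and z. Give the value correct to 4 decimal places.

0.6883

r = Cov(w,z) / (s_w · s_z) = 87.41 / (17.35 × 7.32)
  = 87.41 / 127.0020 ≈ 0.6883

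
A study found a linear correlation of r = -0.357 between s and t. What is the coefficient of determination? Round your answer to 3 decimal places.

r² = (-0.357)² = 0.127

0.127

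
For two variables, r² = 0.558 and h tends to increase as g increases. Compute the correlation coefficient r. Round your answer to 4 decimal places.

0.7470

|r| = √0.558 = 0.7470
The association is positive, so r = 0.7470.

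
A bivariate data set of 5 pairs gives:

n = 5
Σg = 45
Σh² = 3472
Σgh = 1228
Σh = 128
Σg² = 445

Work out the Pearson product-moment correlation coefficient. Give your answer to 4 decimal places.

r = (nΣgh − ΣgΣh) / √[(nΣg² − (Σg)²)(nΣh² − (Σh)²)]
Numerator: 5×1228 − 45×128 = 380
Denominator: √[(2225 − 2025)(17360 − 16384)] = √[200 × 976] = 441.8144
r = 380 / 441.8144 ≈ 0.8601

0.8601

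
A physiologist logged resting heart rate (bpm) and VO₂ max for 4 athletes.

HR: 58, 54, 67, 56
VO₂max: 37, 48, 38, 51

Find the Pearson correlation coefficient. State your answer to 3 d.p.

-0.680

n = 4, Σx = 235, Σy = 174, Σx² = 13905, Σy² = 7718, Σxy = 10140
nΣxy − ΣxΣy = 40560 − 40890 = -330
nΣx² − (Σx)² = 55620 − 55225 = 395; nΣy² − (Σy)² = 30872 − 30276 = 596
r = -330 / √(395 × 596) = -330 / 485.2010 ≈ -0.680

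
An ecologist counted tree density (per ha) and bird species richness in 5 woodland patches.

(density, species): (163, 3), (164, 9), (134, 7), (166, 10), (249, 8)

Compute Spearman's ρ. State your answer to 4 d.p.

0.6000

Rank density: 2, 3, 1, 4, 5
Rank species: 1, 4, 2, 5, 3
d = rank(density) − rank(species): 1, -1, -1, -1, 2; Σd² = 8
ρ = 1 − 6Σd² / [n(n²−1)] = 1 − 6×8 / (5×24) = 1 − 48/120 ≈ 0.6000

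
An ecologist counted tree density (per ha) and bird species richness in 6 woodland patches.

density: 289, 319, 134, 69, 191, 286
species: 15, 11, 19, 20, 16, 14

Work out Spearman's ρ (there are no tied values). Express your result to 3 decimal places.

Rank density: 5, 6, 2, 1, 3, 4
Rank species: 3, 1, 5, 6, 4, 2
d = rank(density) − rank(species): 2, 5, -3, -5, -1, 2; Σd² = 68
ρ = 1 − 6Σd² / [n(n²−1)] = 1 − 6×68 / (6×35) = 1 − 408/210 ≈ -0.943

-0.943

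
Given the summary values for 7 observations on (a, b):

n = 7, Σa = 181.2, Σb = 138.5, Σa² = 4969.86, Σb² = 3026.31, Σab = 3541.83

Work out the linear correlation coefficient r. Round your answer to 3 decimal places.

-0.153

r = (nΣab − ΣaΣb) / √[(nΣa² − (Σa)²)(nΣb² − (Σb)²)]
Numerator: 7×3541.83 − 181.2×138.5 = -303.39
Denominator: √[(34789.02 − 32833.44)(21184.17 − 19182.25)] = √[1955.58 × 2001.92] = 1978.6143
r = -303.39 / 1978.6143 ≈ -0.153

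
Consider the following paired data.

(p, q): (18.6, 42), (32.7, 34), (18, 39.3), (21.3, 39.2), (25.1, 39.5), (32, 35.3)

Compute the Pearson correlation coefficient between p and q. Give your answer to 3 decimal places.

-0.911

n = 6, Σp = 147.7, Σq = 229.3, Σp² = 3846.95, Σq² = 8807.47, Σpq = 5556.41
nΣpq − ΣpΣq = 33338.46 − 33867.61 = -529.15
nΣp² − (Σp)² = 23081.7 − 21815.29 = 1266.41; nΣq² − (Σq)² = 52844.82 − 52578.49 = 266.33
r = -529.15 / √(1266.41 × 266.33) = -529.15 / 580.7607 ≈ -0.911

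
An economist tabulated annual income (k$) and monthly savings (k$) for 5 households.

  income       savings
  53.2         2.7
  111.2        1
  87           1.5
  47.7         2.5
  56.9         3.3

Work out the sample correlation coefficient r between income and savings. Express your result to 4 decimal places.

-0.8996

n = 5, Σx = 356, Σy = 11, Σx² = 28277.58, Σy² = 27.68, Σxy = 692.36
nΣxy − ΣxΣy = 3461.8 − 3916 = -454.2
nΣx² − (Σx)² = 141387.9 − 126736 = 14651.9; nΣy² − (Σy)² = 138.4 − 121 = 17.4
r = -454.2 / √(14651.9 × 17.4) = -454.2 / 504.9189 ≈ -0.8996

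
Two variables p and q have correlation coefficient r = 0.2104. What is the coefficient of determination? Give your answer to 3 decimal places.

r² = (0.2104)² = 0.044

0.044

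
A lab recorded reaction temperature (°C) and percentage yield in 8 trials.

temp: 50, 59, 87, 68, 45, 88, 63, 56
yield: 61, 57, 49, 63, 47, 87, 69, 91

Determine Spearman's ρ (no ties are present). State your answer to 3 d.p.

0.310

Rank temp: 2, 4, 7, 6, 1, 8, 5, 3
Rank yield: 4, 3, 2, 5, 1, 7, 6, 8
d = rank(temp) − rank(yield): -2, 1, 5, 1, 0, 1, -1, -5; Σd² = 58
ρ = 1 − 6Σd² / [n(n²−1)] = 1 − 6×58 / (8×63) = 1 − 348/504 ≈ 0.310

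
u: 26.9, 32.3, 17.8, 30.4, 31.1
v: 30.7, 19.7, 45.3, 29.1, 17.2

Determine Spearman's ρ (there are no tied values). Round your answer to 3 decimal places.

Rank u: 2, 5, 1, 3, 4
Rank v: 4, 2, 5, 3, 1
d = rank(u) − rank(v): -2, 3, -4, 0, 3; Σd² = 38
ρ = 1 − 6Σd² / [n(n²−1)] = 1 − 6×38 / (5×24) = 1 − 228/120 ≈ -0.900

-0.900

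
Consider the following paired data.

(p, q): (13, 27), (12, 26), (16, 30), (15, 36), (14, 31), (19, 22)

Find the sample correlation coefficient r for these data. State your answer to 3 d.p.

-0.274

n = 6, Σp = 89, Σq = 172, Σp² = 1351, Σq² = 5046, Σpq = 2535
nΣpq − ΣpΣq = 15210 − 15308 = -98
nΣp² − (Σp)² = 8106 − 7921 = 185; nΣq² − (Σq)² = 30276 − 29584 = 692
r = -98 / √(185 × 692) = -98 / 357.7988 ≈ -0.274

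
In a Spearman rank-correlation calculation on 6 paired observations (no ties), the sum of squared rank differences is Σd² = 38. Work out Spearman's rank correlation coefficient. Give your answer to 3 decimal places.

ρ = 1 − 6Σd² / [n(n²−1)] = 1 − 6×38 / (6×35)
  = 1 − 228/210 = 1 − 1.0857 ≈ -0.086

-0.086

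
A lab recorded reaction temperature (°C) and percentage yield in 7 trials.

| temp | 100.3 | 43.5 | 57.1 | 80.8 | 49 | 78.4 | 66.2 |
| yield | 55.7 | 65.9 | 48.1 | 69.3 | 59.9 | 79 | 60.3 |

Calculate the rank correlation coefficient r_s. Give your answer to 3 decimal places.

0.107

Rank temp: 7, 1, 3, 6, 2, 5, 4
Rank yield: 2, 5, 1, 6, 3, 7, 4
d = rank(temp) − rank(yield): 5, -4, 2, 0, -1, -2, 0; Σd² = 50
ρ = 1 − 6Σd² / [n(n²−1)] = 1 − 6×50 / (7×48) = 1 − 300/336 ≈ 0.107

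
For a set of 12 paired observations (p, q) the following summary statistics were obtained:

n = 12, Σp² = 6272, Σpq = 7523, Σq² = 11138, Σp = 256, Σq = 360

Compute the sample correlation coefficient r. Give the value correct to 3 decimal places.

r = (nΣpq − ΣpΣq) / √[(nΣp² − (Σp)²)(nΣq² − (Σq)²)]
Numerator: 12×7523 − 256×360 = -1884
Denominator: √[(75264 − 65536)(133656 − 129600)] = √[9728 × 4056] = 6281.4623
r = -1884 / 6281.4623 ≈ -0.300

-0.300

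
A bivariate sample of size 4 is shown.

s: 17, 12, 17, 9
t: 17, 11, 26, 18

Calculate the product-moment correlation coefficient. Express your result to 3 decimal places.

n = 4, Σs = 55, Σt = 72, Σs² = 803, Σt² = 1410, Σst = 1025
nΣst − ΣsΣt = 4100 − 3960 = 140
nΣs² − (Σs)² = 3212 − 3025 = 187; nΣt² − (Σt)² = 5640 − 5184 = 456
r = 140 / √(187 × 456) = 140 / 292.0137 ≈ 0.479

0.479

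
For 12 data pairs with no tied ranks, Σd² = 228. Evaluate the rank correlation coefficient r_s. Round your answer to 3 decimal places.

ρ = 1 − 6Σd² / [n(n²−1)] = 1 − 6×228 / (12×143)
  = 1 − 1368/1716 = 1 − 0.7972 ≈ 0.203

0.203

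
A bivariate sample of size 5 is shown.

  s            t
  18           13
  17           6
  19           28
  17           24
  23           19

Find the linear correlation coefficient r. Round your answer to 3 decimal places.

n = 5, Σs = 94, Σt = 90, Σs² = 1792, Σt² = 1926, Σst = 1713
nΣst − ΣsΣt = 8565 − 8460 = 105
nΣs² − (Σs)² = 8960 − 8836 = 124; nΣt² − (Σt)² = 9630 − 8100 = 1530
r = 105 / √(124 × 1530) = 105 / 435.5686 ≈ 0.241

0.241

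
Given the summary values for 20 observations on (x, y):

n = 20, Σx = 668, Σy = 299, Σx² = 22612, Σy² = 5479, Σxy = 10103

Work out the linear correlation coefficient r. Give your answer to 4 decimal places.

r = (nΣxy − ΣxΣy) / √[(nΣx² − (Σx)²)(nΣy² − (Σy)²)]
Numerator: 20×10103 − 668×299 = 2328
Denominator: √[(452240 − 446224)(109580 − 89401)] = √[6016 × 20179] = 11018.0245
r = 2328 / 11018.0245 ≈ 0.2113

0.2113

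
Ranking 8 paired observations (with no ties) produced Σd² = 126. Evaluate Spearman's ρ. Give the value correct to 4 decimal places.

-0.5000

ρ = 1 − 6Σd² / [n(n²−1)] = 1 − 6×126 / (8×63)
  = 1 − 756/504 = 1 − 1.50000 ≈ -0.5000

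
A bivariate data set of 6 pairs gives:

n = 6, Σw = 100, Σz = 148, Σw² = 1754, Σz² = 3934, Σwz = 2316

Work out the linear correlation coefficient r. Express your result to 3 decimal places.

-0.958

r = (nΣwz − ΣwΣz) / √[(nΣw² − (Σw)²)(nΣz² − (Σz)²)]
Numerator: 6×2316 − 100×148 = -904
Denominator: √[(10524 − 10000)(23604 − 21904)] = √[524 × 1700] = 943.8220
r = -904 / 943.8220 ≈ -0.958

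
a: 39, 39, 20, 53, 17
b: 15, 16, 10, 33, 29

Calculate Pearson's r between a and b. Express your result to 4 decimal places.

n = 5, Σa = 168, Σb = 103, Σa² = 6540, Σb² = 2511, Σab = 3651
nΣab − ΣaΣb = 18255 − 17304 = 951
nΣa² − (Σa)² = 32700 − 28224 = 4476; nΣb² − (Σb)² = 12555 − 10609 = 1946
r = 951 / √(4476 × 1946) = 951 / 2951.3211 ≈ 0.3222

0.3222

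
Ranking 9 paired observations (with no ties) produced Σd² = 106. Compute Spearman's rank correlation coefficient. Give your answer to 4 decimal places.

0.1167

ρ = 1 − 6Σd² / [n(n²−1)] = 1 − 6×106 / (9×80)
  = 1 − 636/720 = 1 − 0.88333 ≈ 0.1167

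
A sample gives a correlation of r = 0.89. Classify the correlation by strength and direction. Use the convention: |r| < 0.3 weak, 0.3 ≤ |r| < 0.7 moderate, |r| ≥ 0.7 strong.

r = 0.89 > 0 so the relationship is positive.
|r| = 0.89, which falls in the strong range.

strong positive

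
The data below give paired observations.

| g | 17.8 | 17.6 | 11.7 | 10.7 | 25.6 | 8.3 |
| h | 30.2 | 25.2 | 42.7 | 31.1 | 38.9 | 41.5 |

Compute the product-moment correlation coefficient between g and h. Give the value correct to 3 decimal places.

n = 6, Σg = 91.7, Σh = 209.6, Σg² = 1602.23, Σh² = 7573.04, Σgh = 3153.73
nΣgh − ΣgΣh = 18922.38 − 19220.32 = -297.94
nΣg² − (Σg)² = 9613.38 − 8408.89 = 1204.49; nΣh² − (Σh)² = 45438.24 − 43932.16 = 1506.08
r = -297.94 / √(1204.49 × 1506.08) = -297.94 / 1346.8698 ≈ -0.221

-0.221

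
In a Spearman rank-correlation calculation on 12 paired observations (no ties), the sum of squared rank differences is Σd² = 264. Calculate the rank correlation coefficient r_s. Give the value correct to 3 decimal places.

ρ = 1 − 6Σd² / [n(n²−1)] = 1 − 6×264 / (12×143)
  = 1 − 1584/1716 = 1 − 0.9231 ≈ 0.077

0.077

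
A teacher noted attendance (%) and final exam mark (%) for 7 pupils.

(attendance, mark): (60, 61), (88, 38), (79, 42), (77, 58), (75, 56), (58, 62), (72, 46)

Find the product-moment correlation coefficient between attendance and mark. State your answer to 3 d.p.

-0.808

n = 7, Σx = 509, Σy = 363, Σx² = 37687, Σy² = 19389, Σxy = 25896
nΣxy − ΣxΣy = 181272 − 184767 = -3495
nΣx² − (Σx)² = 263809 − 259081 = 4728; nΣy² − (Σy)² = 135723 − 131769 = 3954
r = -3495 / √(4728 × 3954) = -3495 / 4323.7151 ≈ -0.808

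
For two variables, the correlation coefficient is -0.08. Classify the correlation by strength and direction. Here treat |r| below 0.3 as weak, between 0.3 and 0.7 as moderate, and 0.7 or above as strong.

r = -0.08 < 0 so the relationship is negative.
|r| = 0.08, which falls in the weak range.

weak negative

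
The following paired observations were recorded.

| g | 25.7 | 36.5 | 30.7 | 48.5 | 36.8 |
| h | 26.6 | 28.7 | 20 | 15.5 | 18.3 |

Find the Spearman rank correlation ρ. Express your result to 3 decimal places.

-0.700

Rank g: 1, 3, 2, 5, 4
Rank h: 4, 5, 3, 1, 2
d = rank(g) − rank(h): -3, -2, -1, 4, 2; Σd² = 34
ρ = 1 − 6Σd² / [n(n²−1)] = 1 − 6×34 / (5×24) = 1 − 204/120 ≈ -0.700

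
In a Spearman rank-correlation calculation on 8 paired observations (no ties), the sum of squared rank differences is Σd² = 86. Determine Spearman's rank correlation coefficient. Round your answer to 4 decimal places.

ρ = 1 − 6Σd² / [n(n²−1)] = 1 − 6×86 / (8×63)
  = 1 − 516/504 = 1 − 1.02381 ≈ -0.0238

-0.0238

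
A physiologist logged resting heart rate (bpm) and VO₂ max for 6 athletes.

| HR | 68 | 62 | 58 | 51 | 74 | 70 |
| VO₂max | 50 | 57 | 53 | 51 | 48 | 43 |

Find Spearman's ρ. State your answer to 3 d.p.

-0.714

Rank HR: 4, 3, 2, 1, 6, 5
Rank VO₂max: 3, 6, 5, 4, 2, 1
d = rank(HR) − rank(VO₂max): 1, -3, -3, -3, 4, 4; Σd² = 60
ρ = 1 − 6Σd² / [n(n²−1)] = 1 − 6×60 / (6×35) = 1 − 360/210 ≈ -0.714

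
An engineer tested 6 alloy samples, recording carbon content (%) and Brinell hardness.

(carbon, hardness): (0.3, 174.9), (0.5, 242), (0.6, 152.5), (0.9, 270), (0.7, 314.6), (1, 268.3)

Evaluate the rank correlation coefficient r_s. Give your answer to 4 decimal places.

Rank carbon: 1, 2, 3, 5, 4, 6
Rank hardness: 2, 3, 1, 5, 6, 4
d = rank(carbon) − rank(hardness): -1, -1, 2, 0, -2, 2; Σd² = 14
ρ = 1 − 6Σd² / [n(n²−1)] = 1 − 6×14 / (6×35) = 1 − 84/210 ≈ 0.6000

0.6000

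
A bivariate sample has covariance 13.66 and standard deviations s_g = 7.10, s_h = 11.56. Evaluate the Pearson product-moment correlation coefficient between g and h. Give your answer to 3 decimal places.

0.166

r = Cov(g,h) / (s_g · s_h) = 13.66 / (7.10 × 11.56)
  = 13.66 / 82.0760 ≈ 0.166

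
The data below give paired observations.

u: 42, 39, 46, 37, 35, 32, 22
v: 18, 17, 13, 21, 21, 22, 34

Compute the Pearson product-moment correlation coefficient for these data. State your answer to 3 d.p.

n = 7, Σu = 253, Σv = 146, Σu² = 9503, Σv² = 3304, Σuv = 4981
nΣuv − ΣuΣv = 34867 − 36938 = -2071
nΣu² − (Σu)² = 66521 − 64009 = 2512; nΣv² − (Σv)² = 23128 − 21316 = 1812
r = -2071 / √(2512 × 1812) = -2071 / 2133.4817 ≈ -0.971

-0.971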